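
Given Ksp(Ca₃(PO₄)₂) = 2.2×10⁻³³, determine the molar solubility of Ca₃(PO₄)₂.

1.2×10⁻⁷ M

Ca₃(PO₄)₂(s) ⇌ 3 Ca²⁺(aq) + 2 PO₄³⁻(aq)
For each mole of Ca₃(PO₄)₂ that dissolves per liter, [Ca²⁺] = 3s and [PO₄³⁻] = 2s; let s denote this solubility.
Ksp = [Ca²⁺]^3[PO₄³⁻]^2 = (3s)^3 · (2s)^2 = 108s^5
108s^5 = 2.2×10⁻³³  ⇒  s^5 = 2.0×10⁻³⁵
s = (2.0×10⁻³⁵)^(1/5) = 1.2×10⁻⁷ M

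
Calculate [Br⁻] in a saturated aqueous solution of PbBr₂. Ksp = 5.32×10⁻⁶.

2.20×10⁻² M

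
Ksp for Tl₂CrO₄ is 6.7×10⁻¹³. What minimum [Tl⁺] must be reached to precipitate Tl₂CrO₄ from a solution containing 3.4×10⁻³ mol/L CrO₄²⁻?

1.4×10⁻⁵ M

Each salt precipitates once Q = Ksp for that salt.
Tl₂CrO₄(s) ⇌ 2 Tl⁺(aq) + CrO₄²⁻(aq)
Ksp = [Tl⁺]^2[CrO₄²⁻] = [Tl⁺]^2(3.4×10⁻³)
[Tl⁺]^2 = 6.7×10⁻¹³ / (3.4×10⁻³) = 2.0×10⁻¹⁰
[Tl⁺] = 1.4×10⁻⁵ mol/L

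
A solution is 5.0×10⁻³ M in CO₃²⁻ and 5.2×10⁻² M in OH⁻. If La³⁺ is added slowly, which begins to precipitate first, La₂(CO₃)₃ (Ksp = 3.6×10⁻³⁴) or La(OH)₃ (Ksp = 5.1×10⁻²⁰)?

Each salt precipitates once Q = Ksp for that salt.
For La₂(CO₃)₃: [La³⁺] = (Ksp/[CO₃²⁻]^3)^(1/2) = 5.4×10⁻¹⁴ M
For La(OH)₃: [La³⁺] = (Ksp/[OH⁻]^3) = 3.6×10⁻¹⁶ M
La(OH)₃ requires the lower [La³⁺], so it precipitates first.

La(OH)₃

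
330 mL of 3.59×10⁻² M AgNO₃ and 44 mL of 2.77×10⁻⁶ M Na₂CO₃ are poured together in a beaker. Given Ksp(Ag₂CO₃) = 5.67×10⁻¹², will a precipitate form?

Yes

After mixing, V = 330 mL + 44 mL = 374 mL.
[Ag⁺] = (3.59×10⁻²)(330)/374 = 3.17×10⁻² M
[CO₃²⁻] = (2.77×10⁻⁶)(44)/374 = 3.26×10⁻⁷ M
Q = [Ag⁺]^2[CO₃²⁻] = 3.27×10⁻¹⁰
Because Q > Ksp (3.27×10⁻¹⁰ vs 5.67×10⁻¹²), a precipitate of Ag₂CO₃ forms.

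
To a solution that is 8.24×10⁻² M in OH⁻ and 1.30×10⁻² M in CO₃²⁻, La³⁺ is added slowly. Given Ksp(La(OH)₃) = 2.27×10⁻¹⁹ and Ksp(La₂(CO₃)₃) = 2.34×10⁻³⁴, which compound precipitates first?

La(OH)₃

Precipitation of each salt begins when its ion product equals Ksp.
For La(OH)₃: [La³⁺] = (Ksp/[OH⁻]^3) = 4.06×10⁻¹⁶ M
For La₂(CO₃)₃: [La³⁺] = (Ksp/[CO₃²⁻]^3)^(1/2) = 1.03×10⁻¹⁴ M
La(OH)₃ requires the lower [La³⁺], so it precipitates first.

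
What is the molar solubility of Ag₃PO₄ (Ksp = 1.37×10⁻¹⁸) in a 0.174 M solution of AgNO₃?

2.60×10⁻¹⁶ M

Ag₃PO₄(s) ⇌ 3 Ag⁺(aq) + PO₄³⁻(aq)
The solution already contains Ag⁺ at 0.174 M. Let s be the molar solubility of Ag₃PO₄.
[Ag⁺] ≈ 0.174 M (common ion dominates); [PO₄³⁻] = s.
Ksp = [Ag⁺]^3[PO₄³⁻] = (0.174)^3s
s = 1.37×10⁻¹⁸ / (0.174)^3 = 2.60×10⁻¹⁶
s = 2.60×10⁻¹⁶ M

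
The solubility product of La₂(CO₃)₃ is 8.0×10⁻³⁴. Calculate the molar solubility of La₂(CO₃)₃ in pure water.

9.4×10⁻⁸ M

La₂(CO₃)₃(s) ⇌ 2 La³⁺(aq) + 3 CO₃²⁻(aq)
Let s be the molar solubility. Then [La³⁺] = 2s and [CO₃²⁻] = 3s.
Ksp = [La³⁺]^2[CO₃²⁻]^3 = (2s)^2 · (3s)^3 = 108s^5
108s^5 = 8.0×10⁻³⁴  ⇒  s^5 = 7.4×10⁻³⁶
Taking the 5th root, s = 9.4×10⁻⁸ M.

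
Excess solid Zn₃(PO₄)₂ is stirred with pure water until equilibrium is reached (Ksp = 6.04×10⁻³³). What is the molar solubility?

Zn₃(PO₄)₂(s) ⇌ 3 Zn²⁺(aq) + 2 PO₄³⁻(aq)
Let s be the molar solubility. Then [Zn²⁺] = 3s and [PO₄³⁻] = 2s.
Ksp = [Zn²⁺]^3[PO₄³⁻]^2 = (3s)^3 · (2s)^2 = 108s^5
108s^5 = 6.04×10⁻³³  ⇒  s^5 = 5.59×10⁻³⁵
Taking the 5th root, s = 1.41×10⁻⁷ mol L⁻¹.

1.41×10⁻⁷ M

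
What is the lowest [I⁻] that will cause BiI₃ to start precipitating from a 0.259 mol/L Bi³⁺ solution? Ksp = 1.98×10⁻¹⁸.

The threshold for precipitation is Q = Ksp.
BiI₃(s) ⇌ Bi³⁺(aq) + 3 I⁻(aq)
Ksp = [Bi³⁺][I⁻]^3 = [I⁻]^3(0.259)
[I⁻]^3 = 1.98×10⁻¹⁸ / (0.259) = 7.64×10⁻¹⁸
[I⁻] = 1.97×10⁻⁶ mol/L

1.97×10⁻⁶ M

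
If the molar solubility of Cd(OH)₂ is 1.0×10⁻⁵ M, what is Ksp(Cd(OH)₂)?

Ksp = 4.0×10⁻¹⁵

Cd(OH)₂(s) ⇌ Cd²⁺(aq) + 2 OH⁻(aq)
Call the molar solubility s, so that [Cd²⁺] = s and [OH⁻] = 2s.
Ksp = [Cd²⁺][OH⁻]^2 = s · (2s)^2 = 4s^3
Ksp = 4 × (1.0×10⁻⁵)^3 = 4.0×10⁻¹⁵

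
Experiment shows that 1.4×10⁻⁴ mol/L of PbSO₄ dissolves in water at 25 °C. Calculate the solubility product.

PbSO₄(s) ⇌ Pb²⁺(aq) + SO₄²⁻(aq)
If s mol/L of PbSO₄ dissolves, [Pb²⁺] = s and [SO₄²⁻] = s.
Ksp = [Pb²⁺][SO₄²⁻] = s · s = s^2
Ksp = (1.4×10⁻⁴)^2 = 2.0×10⁻⁸

Ksp = 2.0×10⁻⁸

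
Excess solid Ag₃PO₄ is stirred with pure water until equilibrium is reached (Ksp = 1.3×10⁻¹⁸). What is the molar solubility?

Ag₃PO₄(s) ⇌ 3 Ag⁺(aq) + PO₄³⁻(aq)
With molar solubility s: [Ag⁺] = 3s, [PO₄³⁻] = s.
Ksp = [Ag⁺]^3[PO₄³⁻] = (3s)^3 · s = 27s^4
27s^4 = 1.3×10⁻¹⁸  ⇒  s^4 = 4.8×10⁻²⁰
Taking the 4th root, s = 1.5×10⁻⁵ mol L⁻¹.

1.5×10⁻⁵ M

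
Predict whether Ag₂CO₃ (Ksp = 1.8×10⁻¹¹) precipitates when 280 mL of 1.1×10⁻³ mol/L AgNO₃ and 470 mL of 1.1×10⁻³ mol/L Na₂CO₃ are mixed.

Yes

Total volume after mixing = 280 + 470 = 750 mL.
[Ag⁺] = (1.1×10⁻³)(280)/750 = 4.1×10⁻⁴ mol/L
[CO₃²⁻] = (1.1×10⁻³)(470)/750 = 6.9×10⁻⁴ mol/L
Q = [Ag⁺]^2[CO₃²⁻] = 1.2×10⁻¹⁰
Because Q > Ksp (1.2×10⁻¹⁰ vs 1.8×10⁻¹¹), a precipitate of Ag₂CO₃ forms.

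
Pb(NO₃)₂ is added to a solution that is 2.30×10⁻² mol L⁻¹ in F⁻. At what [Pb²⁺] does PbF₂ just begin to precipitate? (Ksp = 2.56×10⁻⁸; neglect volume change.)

Precipitation of each salt begins when its ion product equals Ksp.
PbF₂(s) ⇌ Pb²⁺(aq) + 2 F⁻(aq)
Ksp = [Pb²⁺][F⁻]^2 = [Pb²⁺](2.30×10⁻²)^2
[Pb²⁺] = 2.56×10⁻⁸ / (2.30×10⁻²)^2 = 4.84×10⁻⁵
[Pb²⁺] = 4.84×10⁻⁵ mol L⁻¹

4.84×10⁻⁵ M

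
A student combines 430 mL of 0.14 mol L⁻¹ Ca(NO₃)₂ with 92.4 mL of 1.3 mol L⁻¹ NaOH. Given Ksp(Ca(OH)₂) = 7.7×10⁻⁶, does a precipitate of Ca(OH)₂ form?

Yes

After mixing, V = 430 mL + 92.4 mL = 522.4 mL.
[Ca²⁺] = (0.14)(430)/522.4 = 0.12 mol L⁻¹
[OH⁻] = (1.3)(92.4)/522.4 = 0.23 mol L⁻¹
Q = [Ca²⁺][OH⁻]^2 = 6.1×10⁻³
Because Q > Ksp (6.1×10⁻³ vs 7.7×10⁻⁶), a precipitate of Ca(OH)₂ forms.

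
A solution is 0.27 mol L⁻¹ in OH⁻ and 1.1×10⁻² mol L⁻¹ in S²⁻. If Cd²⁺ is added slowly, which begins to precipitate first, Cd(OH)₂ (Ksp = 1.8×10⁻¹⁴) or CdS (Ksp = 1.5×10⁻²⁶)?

Precipitation begins when Q = Ksp.
For Cd(OH)₂: [Cd²⁺] = (Ksp/[OH⁻]^2) = 2.5×10⁻¹³ mol L⁻¹
For CdS: [Cd²⁺] = (Ksp/[S²⁻]) = 1.4×10⁻²⁴ mol L⁻¹
Since CdS needs less Cd²⁺ to reach saturation, it precipitates first.

CdS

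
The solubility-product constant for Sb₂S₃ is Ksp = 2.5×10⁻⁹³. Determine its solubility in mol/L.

1.2×10⁻¹⁹ M

Sb₂S₃(s) ⇌ 2 Sb³⁺(aq) + 3 S²⁻(aq)
Call the molar solubility s, so that [Sb³⁺] = 2s and [S²⁻] = 3s.
Ksp = [Sb³⁺]^2[S²⁻]^3 = (2s)^2 · (3s)^3 = 108s^5
108s^5 = 2.5×10⁻⁹³  ⇒  s^5 = 2.3×10⁻⁹⁵
s = 1.2×10⁻¹⁹ M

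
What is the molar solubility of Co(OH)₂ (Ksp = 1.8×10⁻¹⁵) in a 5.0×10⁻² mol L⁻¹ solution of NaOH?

7.2×10⁻¹³ M

Co(OH)₂(s) ⇌ Co²⁺(aq) + 2 OH⁻(aq)
Let s be the solubility of Co(OH)₂ here. The common ion gives [OH⁻] ≈ 5.0×10⁻² mol L⁻¹, and [Co²⁺] = s.
Ksp = [Co²⁺][OH⁻]^2 = s(5.0×10⁻²)^2
s = 1.8×10⁻¹⁵ / (5.0×10⁻²)^2 = 7.2×10⁻¹³
s = 7.2×10⁻¹³ mol L⁻¹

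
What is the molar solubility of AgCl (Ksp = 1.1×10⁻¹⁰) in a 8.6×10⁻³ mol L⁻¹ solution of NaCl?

AgCl(s) ⇌ Ag⁺(aq) + Cl⁻(aq)
With Cl⁻ already at 8.6×10⁻³ mol L⁻¹ and s small, take [Cl⁻] ≈ 8.6×10⁻³ mol L⁻¹ and [Ag⁺] = s.
Ksp = [Ag⁺][Cl⁻] = s(8.6×10⁻³)
s = 1.1×10⁻¹⁰ / (8.6×10⁻³) = 1.3×10⁻⁸
s = 1.3×10⁻⁸ mol L⁻¹

1.3×10⁻⁸ M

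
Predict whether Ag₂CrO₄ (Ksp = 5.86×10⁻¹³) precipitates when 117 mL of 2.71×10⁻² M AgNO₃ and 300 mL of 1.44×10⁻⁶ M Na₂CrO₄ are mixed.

Yes

Total volume after mixing = 117 + 300 = 417 mL.
[Ag⁺] = (2.71×10⁻²)(117)/417 = 7.60×10⁻³ M
[CrO₄²⁻] = (1.44×10⁻⁶)(300)/417 = 1.04×10⁻⁶ M
Q = [Ag⁺]^2[CrO₄²⁻] = 5.99×10⁻¹¹
Because Q > Ksp (5.99×10⁻¹¹ vs 5.86×10⁻¹³), a precipitate of Ag₂CrO₄ forms.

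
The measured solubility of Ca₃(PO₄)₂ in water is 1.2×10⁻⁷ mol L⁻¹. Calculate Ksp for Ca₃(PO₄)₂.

Ca₃(PO₄)₂(s) ⇌ 3 Ca²⁺(aq) + 2 PO₄³⁻(aq)
Call the molar solubility s, so that [Ca²⁺] = 3s and [PO₄³⁻] = 2s.
Ksp = [Ca²⁺]^3[PO₄³⁻]^2 = (3s)^3 · (2s)^2 = 108s^5
Ksp = 108 × (1.2×10⁻⁷)^5 = 2.7×10⁻³³

Ksp = 2.7×10⁻³³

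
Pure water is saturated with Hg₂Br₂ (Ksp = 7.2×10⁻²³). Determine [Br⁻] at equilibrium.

Hg₂Br₂(s) ⇌ Hg₂²⁺(aq) + 2 Br⁻(aq)
If s mol/L of Hg₂Br₂ dissolves, [Hg₂²⁺] = s and [Br⁻] = 2s.
Ksp = [Hg₂²⁺][Br⁻]^2 = s · (2s)^2 = 4s^3 = 7.2×10⁻²³
s = 2.6×10⁻⁸ mol/L
[Br⁻] = 2s = 5.2×10⁻⁸ mol/L

5.2×10⁻⁸ M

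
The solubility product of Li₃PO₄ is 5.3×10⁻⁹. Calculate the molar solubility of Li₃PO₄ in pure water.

3.7×10⁻³ M

Li₃PO₄(s) ⇌ 3 Li⁺(aq) + PO₄³⁻(aq)
Let s be the molar solubility. Then [Li⁺] = 3s and [PO₄³⁻] = s.
Ksp = [Li⁺]^3[PO₄³⁻] = (3s)^3 · s = 27s^4
27s^4 = 5.3×10⁻⁹  ⇒  s^4 = 2.0×10⁻¹⁰
s = 3.7×10⁻³ mol L⁻¹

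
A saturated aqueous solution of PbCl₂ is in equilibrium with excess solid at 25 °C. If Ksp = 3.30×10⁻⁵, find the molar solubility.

2.02×10⁻² M

PbCl₂(s) ⇌ Pb²⁺(aq) + 2 Cl⁻(aq)
If s mol/L of PbCl₂ dissolves, [Pb²⁺] = s and [Cl⁻] = 2s.
Ksp = [Pb²⁺][Cl⁻]^2 = s · (2s)^2 = 4s^3
4s^3 = 3.30×10⁻⁵  ⇒  s^3 = 8.25×10⁻⁶
s = 2.02×10⁻² mol/L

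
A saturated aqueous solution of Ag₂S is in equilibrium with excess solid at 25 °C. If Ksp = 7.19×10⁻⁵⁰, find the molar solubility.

Ag₂S(s) ⇌ 2 Ag⁺(aq) + S²⁻(aq)
If s mol/L of Ag₂S dissolves, [Ag⁺] = 2s and [S²⁻] = s.
Ksp = [Ag⁺]^2[S²⁻] = (2s)^2 · s = 4s^3
4s^3 = 7.19×10⁻⁵⁰  ⇒  s^3 = 1.80×10⁻⁵⁰
s = 2.62×10⁻¹⁷ mol L⁻¹

2.62×10⁻¹⁷ M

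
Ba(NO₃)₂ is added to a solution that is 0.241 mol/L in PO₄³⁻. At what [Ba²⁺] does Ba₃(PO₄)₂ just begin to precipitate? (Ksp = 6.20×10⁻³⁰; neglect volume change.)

4.74×10⁻¹⁰ M

Precipitation begins when Q = Ksp.
Ba₃(PO₄)₂(s) ⇌ 3 Ba²⁺(aq) + 2 PO₄³⁻(aq)
Ksp = [Ba²⁺]^3[PO₄³⁻]^2 = [Ba²⁺]^3(0.241)^2
[Ba²⁺]^3 = 6.20×10⁻³⁰ / (0.241)^2 = 1.07×10⁻²⁸
[Ba²⁺] = 4.74×10⁻¹⁰ mol/L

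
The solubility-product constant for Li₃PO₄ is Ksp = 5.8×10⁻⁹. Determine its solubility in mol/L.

Li₃PO₄(s) ⇌ 3 Li⁺(aq) + PO₄³⁻(aq)
With molar solubility s: [Li⁺] = 3s, [PO₄³⁻] = s.
Ksp = [Li⁺]^3[PO₄³⁻] = (3s)^3 · s = 27s^4
27s^4 = 5.8×10⁻⁹  ⇒  s^4 = 2.1×10⁻¹⁰
Taking the 4th root, s = 3.8×10⁻³ mol/L.

3.8×10⁻³ M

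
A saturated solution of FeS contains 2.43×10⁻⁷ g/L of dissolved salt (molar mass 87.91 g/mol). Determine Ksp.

s = (2.43×10⁻⁷ g L⁻¹)/(87.91 g mol⁻¹) = 2.7642×10⁻⁹ M
FeS(s) ⇌ Fe²⁺(aq) + S²⁻(aq)
Call the molar solubility s, so that [Fe²⁺] = s and [S²⁻] = s.
Ksp = [Fe²⁺][S²⁻] = s · s = s^2
Ksp = (2.7642×10⁻⁹)^2 = 7.64×10⁻¹⁸

Ksp = 7.64×10⁻¹⁸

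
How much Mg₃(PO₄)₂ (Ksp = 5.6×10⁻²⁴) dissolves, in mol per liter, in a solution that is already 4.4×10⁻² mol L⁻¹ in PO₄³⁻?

Mg₃(PO₄)₂(s) ⇌ 3 Mg²⁺(aq) + 2 PO₄³⁻(aq)
The solution already contains PO₄³⁻ at 4.4×10⁻² mol L⁻¹. Let s be the molar solubility of Mg₃(PO₄)₂.
[PO₄³⁻] ≈ 4.4×10⁻² mol L⁻¹ (common ion dominates); [Mg²⁺] = 3s.
Ksp = [Mg²⁺]^3[PO₄³⁻]^2 = (3s)^3(4.4×10⁻²)^2
(3s)^3 = 5.6×10⁻²⁴ / (4.4×10⁻²)^2 = 2.9×10⁻²¹
s = 4.7×10⁻⁸ mol L⁻¹

4.7×10⁻⁸ M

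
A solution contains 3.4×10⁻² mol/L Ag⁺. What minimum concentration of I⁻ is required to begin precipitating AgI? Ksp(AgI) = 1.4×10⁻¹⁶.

Precipitation begins when Q = Ksp.
AgI(s) ⇌ Ag⁺(aq) + I⁻(aq)
Ksp = [Ag⁺][I⁻] = [I⁻](3.4×10⁻²)
[I⁻] = 1.4×10⁻¹⁶ / (3.4×10⁻²) = 4.1×10⁻¹⁵
[I⁻] = 4.1×10⁻¹⁵ mol/L

4.1×10⁻¹⁵ M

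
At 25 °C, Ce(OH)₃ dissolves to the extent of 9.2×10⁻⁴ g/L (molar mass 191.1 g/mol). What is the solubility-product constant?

Convert to molarity: s = 9.2×10⁻⁴ / 191.1 = 4.814×10⁻⁶ mol/L
Ce(OH)₃(s) ⇌ Ce³⁺(aq) + 3 OH⁻(aq)
If s mol/L of Ce(OH)₃ dissolves, [Ce³⁺] = s and [OH⁻] = 3s.
Ksp = [Ce³⁺][OH⁻]^3 = s · (3s)^3 = 27s^4
Ksp = 27 × (4.814×10⁻⁶)^4 = 1.5×10⁻²⁰

Ksp = 1.5×10⁻²⁰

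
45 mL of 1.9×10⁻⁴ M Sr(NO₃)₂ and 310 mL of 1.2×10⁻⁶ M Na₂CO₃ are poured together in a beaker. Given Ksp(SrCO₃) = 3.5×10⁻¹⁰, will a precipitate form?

No

After mixing, V = 45 mL + 310 mL = 355 mL.
[Sr²⁺] = (1.9×10⁻⁴)(45)/355 = 2.4×10⁻⁵ M
[CO₃²⁻] = (1.2×10⁻⁶)(310)/355 = 1.0×10⁻⁶ M
Q = [Sr²⁺][CO₃²⁻] = 2.5×10⁻¹¹
Since Q (2.5×10⁻¹¹) is less than Ksp (3.5×10⁻¹⁰), no SrCO₃ precipitates.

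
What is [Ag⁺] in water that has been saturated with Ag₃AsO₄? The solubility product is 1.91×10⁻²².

4.89×10⁻⁶ M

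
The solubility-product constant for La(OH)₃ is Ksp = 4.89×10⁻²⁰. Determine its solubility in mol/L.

6.52×10⁻⁶ M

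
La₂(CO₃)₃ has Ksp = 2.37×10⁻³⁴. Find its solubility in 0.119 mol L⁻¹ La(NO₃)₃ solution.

8.53×10⁻¹² M

La₂(CO₃)₃(s) ⇌ 2 La³⁺(aq) + 3 CO₃²⁻(aq)
La³⁺ is already present at 0.119 mol L⁻¹. If s mol/L of La₂(CO₃)₃ dissolves, [CO₃²⁻] = 3s while [La³⁺] ≈ 0.119 mol L⁻¹.
Ksp = [La³⁺]^2[CO₃²⁻]^3 = (0.119)^2(3s)^3
(3s)^3 = 2.37×10⁻³⁴ / (0.119)^2 = 1.67×10⁻³²
s = 8.53×10⁻¹² mol L⁻¹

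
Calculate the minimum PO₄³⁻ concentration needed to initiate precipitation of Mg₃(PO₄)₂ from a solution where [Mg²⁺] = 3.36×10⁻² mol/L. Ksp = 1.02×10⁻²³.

The threshold for precipitation is Q = Ksp.
Mg₃(PO₄)₂(s) ⇌ 3 Mg²⁺(aq) + 2 PO₄³⁻(aq)
Ksp = [Mg²⁺]^3[PO₄³⁻]^2 = [PO₄³⁻]^2(3.36×10⁻²)^3
[PO₄³⁻]^2 = 1.02×10⁻²³ / (3.36×10⁻²)^3 = 2.69×10⁻¹⁹
[PO₄³⁻] = 5.19×10⁻¹⁰ mol/L

5.19×10⁻¹⁰ M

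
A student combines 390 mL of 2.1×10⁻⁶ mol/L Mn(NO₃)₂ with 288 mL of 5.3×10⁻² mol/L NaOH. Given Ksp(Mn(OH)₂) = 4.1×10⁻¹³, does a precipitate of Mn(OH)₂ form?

After mixing, V = 390 mL + 288 mL = 678 mL.
[Mn²⁺] = (2.1×10⁻⁶)(390)/678 = 1.2×10⁻⁶ mol/L
[OH⁻] = (5.3×10⁻²)(288)/678 = 2.3×10⁻² mol/L
Q = [Mn²⁺][OH⁻]^2 = 6.1×10⁻¹⁰
Q = 6.1×10⁻¹⁰ > Ksp = 4.1×10⁻¹³, so the solution is supersaturated and Mn(OH)₂ precipitates.

Yes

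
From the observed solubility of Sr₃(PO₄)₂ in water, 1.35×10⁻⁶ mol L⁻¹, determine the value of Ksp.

Ksp = 4.84×10⁻²⁸

Sr₃(PO₄)₂(s) ⇌ 3 Sr²⁺(aq) + 2 PO₄³⁻(aq)
With molar solubility s: [Sr²⁺] = 3s, [PO₄³⁻] = 2s.
Ksp = [Sr²⁺]^3[PO₄³⁻]^2 = (3s)^3 · (2s)^2 = 108s^5
Ksp = 108 × (1.35×10⁻⁶)^5 = 4.84×10⁻²⁸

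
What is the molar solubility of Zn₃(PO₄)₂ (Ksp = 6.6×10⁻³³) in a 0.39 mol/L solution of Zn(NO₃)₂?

1.7×10⁻¹⁶ M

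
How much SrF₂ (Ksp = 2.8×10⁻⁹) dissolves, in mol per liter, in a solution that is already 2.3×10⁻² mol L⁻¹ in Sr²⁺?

1.7×10⁻⁴ M

SrF₂(s) ⇌ Sr²⁺(aq) + 2 F⁻(aq)
With Sr²⁺ already at 2.3×10⁻² mol L⁻¹ and s small, take [Sr²⁺] ≈ 2.3×10⁻² mol L⁻¹ and [F⁻] = 2s.
Ksp = [Sr²⁺][F⁻]^2 = (2.3×10⁻²)(2s)^2
(2s)^2 = 2.8×10⁻⁹ / (2.3×10⁻²) = 1.2×10⁻⁷
s = 1.7×10⁻⁴ mol L⁻¹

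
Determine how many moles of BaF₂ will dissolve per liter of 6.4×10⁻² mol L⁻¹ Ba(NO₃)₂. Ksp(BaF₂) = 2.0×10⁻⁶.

BaF₂(s) ⇌ Ba²⁺(aq) + 2 F⁻(aq)
With Ba²⁺ already at 6.4×10⁻² mol L⁻¹ and s small, take [Ba²⁺] ≈ 6.4×10⁻² mol L⁻¹ and [F⁻] = 2s.
Ksp = [Ba²⁺][F⁻]^2 = (6.4×10⁻²)(2s)^2
(2s)^2 = 2.0×10⁻⁶ / (6.4×10⁻²) = 3.1×10⁻⁵
s = 2.8×10⁻³ mol L⁻¹

2.8×10⁻³ M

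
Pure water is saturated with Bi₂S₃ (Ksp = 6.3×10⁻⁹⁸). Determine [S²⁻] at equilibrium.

Bi₂S₃(s) ⇌ 2 Bi³⁺(aq) + 3 S²⁻(aq)
With molar solubility s: [Bi³⁺] = 2s, [S²⁻] = 3s.
Ksp = [Bi³⁺]^2[S²⁻]^3 = (2s)^2 · (3s)^3 = 108s^5 = 6.3×10⁻⁹⁸
s = 1.4×10⁻²⁰ mol L⁻¹
[S²⁻] = 3s = 4.3×10⁻²⁰ mol L⁻¹

4.3×10⁻²⁰ M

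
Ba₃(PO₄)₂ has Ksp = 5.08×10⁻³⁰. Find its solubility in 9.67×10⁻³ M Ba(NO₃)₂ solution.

Ba₃(PO₄)₂(s) ⇌ 3 Ba²⁺(aq) + 2 PO₄³⁻(aq)
Let s be the solubility of Ba₃(PO₄)₂ here. The common ion gives [Ba²⁺] ≈ 9.67×10⁻³ M, and [PO₄³⁻] = 2s.
Ksp = [Ba²⁺]^3[PO₄³⁻]^2 = (9.67×10⁻³)^3(2s)^2
(2s)^2 = 5.08×10⁻³⁰ / (9.67×10⁻³)^3 = 5.62×10⁻²⁴
s = 1.19×10⁻¹² M

1.19×10⁻¹² M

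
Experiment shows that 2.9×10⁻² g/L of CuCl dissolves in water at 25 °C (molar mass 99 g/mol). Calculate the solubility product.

Molar solubility s = (2.9×10⁻² g/L) / (99 g/mol) = 2.929×10⁻⁴ mol/L
CuCl(s) ⇌ Cu⁺(aq) + Cl⁻(aq)
Let s be the molar solubility. Then [Cu⁺] = s and [Cl⁻] = s.
Ksp = [Cu⁺][Cl⁻] = s · s = s^2
Ksp = (2.929×10⁻⁴)^2 = 8.6×10⁻⁸

Ksp = 8.6×10⁻⁸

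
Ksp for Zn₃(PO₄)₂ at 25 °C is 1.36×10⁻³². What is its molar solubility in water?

Zn₃(PO₄)₂(s) ⇌ 3 Zn²⁺(aq) + 2 PO₄³⁻(aq)
For each mole of Zn₃(PO₄)₂ that dissolves per liter, [Zn²⁺] = 3s and [PO₄³⁻] = 2s; let s denote this solubility.
Ksp = [Zn²⁺]^3[PO₄³⁻]^2 = (3s)^3 · (2s)^2 = 108s^5
108s^5 = 1.36×10⁻³²  ⇒  s^5 = 1.26×10⁻³⁴
s = 1.66×10⁻⁷ M

1.66×10⁻⁷ M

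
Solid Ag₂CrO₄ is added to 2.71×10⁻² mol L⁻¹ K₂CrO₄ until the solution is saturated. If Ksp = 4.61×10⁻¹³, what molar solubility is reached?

Ag₂CrO₄(s) ⇌ 2 Ag⁺(aq) + CrO₄²⁻(aq)
Let s be the solubility of Ag₂CrO₄ here. The common ion gives [CrO₄²⁻] ≈ 2.71×10⁻² mol L⁻¹, and [Ag⁺] = 2s.
Ksp = [Ag⁺]^2[CrO₄²⁻] = (2s)^2(2.71×10⁻²)
(2s)^2 = 4.61×10⁻¹³ / (2.71×10⁻²) = 1.70×10⁻¹¹
s = 2.06×10⁻⁶ mol L⁻¹

2.06×10⁻⁶ M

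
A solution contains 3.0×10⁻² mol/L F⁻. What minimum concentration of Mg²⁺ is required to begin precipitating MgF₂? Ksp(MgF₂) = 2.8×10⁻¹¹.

A salt starts to precipitate once the ion product Q reaches its Ksp.
MgF₂(s) ⇌ Mg²⁺(aq) + 2 F⁻(aq)
Ksp = [Mg²⁺][F⁻]^2 = [Mg²⁺](3.0×10⁻²)^2
[Mg²⁺] = 2.8×10⁻¹¹ / (3.0×10⁻²)^2 = 3.1×10⁻⁸
[Mg²⁺] = 3.1×10⁻⁸ mol/L

3.1×10⁻⁸ M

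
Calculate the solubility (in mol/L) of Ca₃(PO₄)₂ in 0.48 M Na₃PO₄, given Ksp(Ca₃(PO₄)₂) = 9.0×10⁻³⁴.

5.2×10⁻¹² M

Ca₃(PO₄)₂(s) ⇌ 3 Ca²⁺(aq) + 2 PO₄³⁻(aq)
PO₄³⁻ is already present at 0.48 M. If s mol/L of Ca₃(PO₄)₂ dissolves, [Ca²⁺] = 3s while [PO₄³⁻] ≈ 0.48 M.
Ksp = [Ca²⁺]^3[PO₄³⁻]^2 = (3s)^3(0.48)^2
(3s)^3 = 9.0×10⁻³⁴ / (0.48)^2 = 3.9×10⁻³³
s = 5.2×10⁻¹² M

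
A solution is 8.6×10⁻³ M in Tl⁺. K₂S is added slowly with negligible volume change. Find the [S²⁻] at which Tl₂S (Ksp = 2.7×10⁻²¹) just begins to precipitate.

3.7×10⁻¹⁷ M

Each salt precipitates once Q = Ksp for that salt.
Tl₂S(s) ⇌ 2 Tl⁺(aq) + S²⁻(aq)
Ksp = [Tl⁺]^2[S²⁻] = [S²⁻](8.6×10⁻³)^2
[S²⁻] = 2.7×10⁻²¹ / (8.6×10⁻³)^2 = 3.7×10⁻¹⁷
[S²⁻] = 3.7×10⁻¹⁷ M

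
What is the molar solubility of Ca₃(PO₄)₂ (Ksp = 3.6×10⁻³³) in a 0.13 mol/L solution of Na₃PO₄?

Ca₃(PO₄)₂(s) ⇌ 3 Ca²⁺(aq) + 2 PO₄³⁻(aq)
With PO₄³⁻ already at 0.13 mol/L and s small, take [PO₄³⁻] ≈ 0.13 mol/L and [Ca²⁺] = 3s.
Ksp = [Ca²⁺]^3[PO₄³⁻]^2 = (3s)^3(0.13)^2
(3s)^3 = 3.6×10⁻³³ / (0.13)^2 = 2.1×10⁻³¹
s = 2.0×10⁻¹¹ mol/L

2.0×10⁻¹¹ M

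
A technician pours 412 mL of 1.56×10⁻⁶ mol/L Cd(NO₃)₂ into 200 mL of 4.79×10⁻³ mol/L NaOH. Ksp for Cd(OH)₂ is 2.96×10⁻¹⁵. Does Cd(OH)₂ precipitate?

Yes

After mixing, V = 412 mL + 200 mL = 612 mL.
[Cd²⁺] = (1.56×10⁻⁶)(412)/612 = 1.05×10⁻⁶ mol/L
[OH⁻] = (4.79×10⁻³)(200)/612 = 1.57×10⁻³ mol/L
Q = [Cd²⁺][OH⁻]^2 = 2.57×10⁻¹²
Q = 2.57×10⁻¹² > Ksp = 2.96×10⁻¹⁵, so the solution is supersaturated and Cd(OH)₂ precipitates.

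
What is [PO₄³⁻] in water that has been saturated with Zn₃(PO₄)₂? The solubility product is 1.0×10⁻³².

Zn₃(PO₄)₂(s) ⇌ 3 Zn²⁺(aq) + 2 PO₄³⁻(aq)
With molar solubility s: [Zn²⁺] = 3s, [PO₄³⁻] = 2s.
Ksp = [Zn²⁺]^3[PO₄³⁻]^2 = (3s)^3 · (2s)^2 = 108s^5 = 1.0×10⁻³²
s = 1.6×10⁻⁷ mol L⁻¹
[PO₄³⁻] = 2s = 3.1×10⁻⁷ mol L⁻¹

3.1×10⁻⁷ M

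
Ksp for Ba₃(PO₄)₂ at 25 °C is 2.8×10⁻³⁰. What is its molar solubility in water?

4.8×10⁻⁷ M

Ba₃(PO₄)₂(s) ⇌ 3 Ba²⁺(aq) + 2 PO₄³⁻(aq)
Let s be the molar solubility. Then [Ba²⁺] = 3s and [PO₄³⁻] = 2s.
Ksp = [Ba²⁺]^3[PO₄³⁻]^2 = (3s)^3 · (2s)^2 = 108s^5
108s^5 = 2.8×10⁻³⁰  ⇒  s^5 = 2.6×10⁻³²
s = (2.6×10⁻³²)^(1/5) = 4.8×10⁻⁷ M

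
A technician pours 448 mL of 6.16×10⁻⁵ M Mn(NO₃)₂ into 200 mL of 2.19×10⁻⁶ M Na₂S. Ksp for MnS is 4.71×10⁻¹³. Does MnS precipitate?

Yes

After mixing, V = 448 mL + 200 mL = 648 mL.
[Mn²⁺] = (6.16×10⁻⁵)(448)/648 = 4.26×10⁻⁵ M
[S²⁻] = (2.19×10⁻⁶)(200)/648 = 6.76×10⁻⁷ M
Q = [Mn²⁺][S²⁻] = 2.88×10⁻¹¹
Q = 2.88×10⁻¹¹ > Ksp = 4.71×10⁻¹³, so the solution is supersaturated and MnS precipitates.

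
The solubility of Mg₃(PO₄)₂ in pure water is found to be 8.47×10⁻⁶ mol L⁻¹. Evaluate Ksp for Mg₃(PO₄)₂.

Mg₃(PO₄)₂(s) ⇌ 3 Mg²⁺(aq) + 2 PO₄³⁻(aq)
Let s be the molar solubility. Then [Mg²⁺] = 3s and [PO₄³⁻] = 2s.
Ksp = [Mg²⁺]^3[PO₄³⁻]^2 = (3s)^3 · (2s)^2 = 108s^5
Ksp = 108 × (8.47×10⁻⁶)^5 = 4.71×10⁻²⁴

Ksp = 4.71×10⁻²⁴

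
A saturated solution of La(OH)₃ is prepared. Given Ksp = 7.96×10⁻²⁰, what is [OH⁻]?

2.21×10⁻⁵ M

La(OH)₃(s) ⇌ La³⁺(aq) + 3 OH⁻(aq)
If s mol/L of La(OH)₃ dissolves, [La³⁺] = s and [OH⁻] = 3s.
Ksp = [La³⁺][OH⁻]^3 = s · (3s)^3 = 27s^4 = 7.96×10⁻²⁰
s = 7.37×10⁻⁶ mol L⁻¹
[OH⁻] = 3s = 2.21×10⁻⁵ mol L⁻¹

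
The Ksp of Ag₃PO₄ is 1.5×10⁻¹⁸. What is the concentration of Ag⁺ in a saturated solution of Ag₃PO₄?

Ag₃PO₄(s) ⇌ 3 Ag⁺(aq) + PO₄³⁻(aq)
If s mol/L of Ag₃PO₄ dissolves, [Ag⁺] = 3s and [PO₄³⁻] = s.
Ksp = [Ag⁺]^3[PO₄³⁻] = (3s)^3 · s = 27s^4 = 1.5×10⁻¹⁸
s = 1.5×10⁻⁵ M
[Ag⁺] = 3s = 4.6×10⁻⁵ M

4.6×10⁻⁵ M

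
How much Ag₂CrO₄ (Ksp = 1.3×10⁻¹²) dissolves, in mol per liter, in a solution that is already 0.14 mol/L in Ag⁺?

6.6×10⁻¹¹ M

Ag₂CrO₄(s) ⇌ 2 Ag⁺(aq) + CrO₄²⁻(aq)
The solution already contains Ag⁺ at 0.14 mol/L. Let s be the molar solubility of Ag₂CrO₄.
[Ag⁺] ≈ 0.14 mol/L (common ion dominates); [CrO₄²⁻] = s.
Ksp = [Ag⁺]^2[CrO₄²⁻] = (0.14)^2s
s = 1.3×10⁻¹² / (0.14)^2 = 6.6×10⁻¹¹
s = 6.6×10⁻¹¹ mol/L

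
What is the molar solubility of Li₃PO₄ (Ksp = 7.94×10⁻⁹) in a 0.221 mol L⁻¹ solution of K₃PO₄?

1.10×10⁻³ M

Li₃PO₄(s) ⇌ 3 Li⁺(aq) + PO₄³⁻(aq)
Let s be the solubility of Li₃PO₄ here. The common ion gives [PO₄³⁻] ≈ 0.221 mol L⁻¹, and [Li⁺] = 3s.
Ksp = [Li⁺]^3[PO₄³⁻] = (3s)^3(0.221)
(3s)^3 = 7.94×10⁻⁹ / (0.221) = 3.59×10⁻⁸
s = 1.10×10⁻³ mol L⁻¹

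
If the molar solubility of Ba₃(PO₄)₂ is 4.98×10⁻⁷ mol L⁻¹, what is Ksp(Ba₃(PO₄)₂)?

Ksp = 3.31×10⁻³⁰

Ba₃(PO₄)₂(s) ⇌ 3 Ba²⁺(aq) + 2 PO₄³⁻(aq)
If s mol/L of Ba₃(PO₄)₂ dissolves, [Ba²⁺] = 3s and [PO₄³⁻] = 2s.
Ksp = [Ba²⁺]^3[PO₄³⁻]^2 = (3s)^3 · (2s)^2 = 108s^5
Ksp = 108 × (4.98×10⁻⁷)^5 = 3.31×10⁻³⁰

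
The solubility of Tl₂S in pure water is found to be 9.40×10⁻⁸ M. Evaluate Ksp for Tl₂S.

Ksp = 3.32×10⁻²¹

Tl₂S(s) ⇌ 2 Tl⁺(aq) + S²⁻(aq)
With molar solubility s: [Tl⁺] = 2s, [S²⁻] = s.
Ksp = [Tl⁺]^2[S²⁻] = (2s)^2 · s = 4s^3
Ksp = 4 × (9.40×10⁻⁸)^3 = 3.32×10⁻²¹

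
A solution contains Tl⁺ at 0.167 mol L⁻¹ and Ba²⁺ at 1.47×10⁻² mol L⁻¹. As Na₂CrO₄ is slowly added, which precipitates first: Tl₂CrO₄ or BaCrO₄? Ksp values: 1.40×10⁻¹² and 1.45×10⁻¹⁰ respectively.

Precipitation begins when Q = Ksp.
For Tl₂CrO₄: [CrO₄²⁻] = (Ksp/[Tl⁺]^2) = 5.02×10⁻¹¹ mol L⁻¹
For BaCrO₄: [CrO₄²⁻] = (Ksp/[Ba²⁺]) = 9.86×10⁻⁹ mol L⁻¹
The smaller threshold [CrO₄²⁻] is reached first, so Tl₂CrO₄ precipitates first.

Tl₂CrO₄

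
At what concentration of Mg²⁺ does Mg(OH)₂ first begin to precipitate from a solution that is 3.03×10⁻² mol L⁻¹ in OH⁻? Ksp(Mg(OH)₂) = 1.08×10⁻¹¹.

1.18×10⁻⁸ M

Each salt precipitates once Q = Ksp for that salt.
Mg(OH)₂(s) ⇌ Mg²⁺(aq) + 2 OH⁻(aq)
Ksp = [Mg²⁺][OH⁻]^2 = [Mg²⁺](3.03×10⁻²)^2
[Mg²⁺] = 1.08×10⁻¹¹ / (3.03×10⁻²)^2 = 1.18×10⁻⁸
[Mg²⁺] = 1.18×10⁻⁸ mol L⁻¹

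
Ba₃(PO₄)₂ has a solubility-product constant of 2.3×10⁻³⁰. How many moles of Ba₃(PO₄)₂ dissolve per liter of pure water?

4.6×10⁻⁷ M

Ba₃(PO₄)₂(s) ⇌ 3 Ba²⁺(aq) + 2 PO₄³⁻(aq)
With molar solubility s: [Ba²⁺] = 3s, [PO₄³⁻] = 2s.
Ksp = [Ba²⁺]^3[PO₄³⁻]^2 = (3s)^3 · (2s)^2 = 108s^5
108s^5 = 2.3×10⁻³⁰  ⇒  s^5 = 2.1×10⁻³²
s = 4.6×10⁻⁷ M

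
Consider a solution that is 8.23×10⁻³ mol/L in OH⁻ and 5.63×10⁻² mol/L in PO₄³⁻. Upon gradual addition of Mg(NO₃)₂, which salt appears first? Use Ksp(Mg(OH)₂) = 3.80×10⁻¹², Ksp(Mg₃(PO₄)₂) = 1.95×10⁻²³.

Precipitation of each salt begins when its ion product equals Ksp.
For Mg(OH)₂: [Mg²⁺] = (Ksp/[OH⁻]^2) = 5.61×10⁻⁸ mol/L
For Mg₃(PO₄)₂: [Mg²⁺] = (Ksp/[PO₄³⁻]^2)^(1/3) = 1.83×10⁻⁷ mol/L
Since Mg(OH)₂ needs less Mg²⁺ to reach saturation, it precipitates first.

Mg(OH)₂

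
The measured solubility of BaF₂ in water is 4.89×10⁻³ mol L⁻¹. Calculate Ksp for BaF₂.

Ksp = 4.68×10⁻⁷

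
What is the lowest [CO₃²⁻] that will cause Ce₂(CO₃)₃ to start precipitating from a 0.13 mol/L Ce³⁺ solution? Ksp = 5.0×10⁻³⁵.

1.4×10⁻¹¹ M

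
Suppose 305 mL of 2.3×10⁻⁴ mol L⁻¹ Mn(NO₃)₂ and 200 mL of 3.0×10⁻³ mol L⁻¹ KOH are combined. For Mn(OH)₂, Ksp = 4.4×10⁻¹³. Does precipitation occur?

The combined volume is 505 mL.
[Mn²⁺] = (2.3×10⁻⁴)(305)/505 = 1.4×10⁻⁴ mol L⁻¹
[OH⁻] = (3.0×10⁻³)(200)/505 = 1.2×10⁻³ mol L⁻¹
Q = [Mn²⁺][OH⁻]^2 = 2.0×10⁻¹⁰
Since Q (2.0×10⁻¹⁰) exceeds Ksp (4.4×10⁻¹³), Mn(OH)₂ will precipitate.

Yes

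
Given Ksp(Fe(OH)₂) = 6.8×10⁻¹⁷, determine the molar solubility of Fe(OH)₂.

Fe(OH)₂(s) ⇌ Fe²⁺(aq) + 2 OH⁻(aq)
If s mol/L of Fe(OH)₂ dissolves, [Fe²⁺] = s and [OH⁻] = 2s.
Ksp = [Fe²⁺][OH⁻]^2 = s · (2s)^2 = 4s^3
4s^3 = 6.8×10⁻¹⁷  ⇒  s^3 = 1.7×10⁻¹⁷
s = (1.7×10⁻¹⁷)^(1/3) = 2.6×10⁻⁶ mol/L

2.6×10⁻⁶ M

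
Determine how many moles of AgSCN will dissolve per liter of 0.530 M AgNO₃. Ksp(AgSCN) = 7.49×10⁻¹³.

AgSCN(s) ⇌ Ag⁺(aq) + SCN⁻(aq)
Ag⁺ is already present at 0.530 M. If s mol/L of AgSCN dissolves, [SCN⁻] = s while [Ag⁺] ≈ 0.530 M.
Ksp = [Ag⁺][SCN⁻] = (0.530)s
s = 7.49×10⁻¹³ / (0.530) = 1.41×10⁻¹²
s = 1.41×10⁻¹² M

1.41×10⁻¹² M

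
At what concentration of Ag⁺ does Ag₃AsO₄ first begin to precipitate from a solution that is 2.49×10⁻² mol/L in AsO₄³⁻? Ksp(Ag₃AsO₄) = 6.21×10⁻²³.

1.36×10⁻⁷ M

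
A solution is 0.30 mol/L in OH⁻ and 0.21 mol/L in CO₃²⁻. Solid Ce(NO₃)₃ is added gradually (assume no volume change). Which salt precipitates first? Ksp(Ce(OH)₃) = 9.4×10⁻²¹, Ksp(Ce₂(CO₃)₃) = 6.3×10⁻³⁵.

Ce(OH)₃

Precipitation begins when Q = Ksp.
For Ce(OH)₃: [Ce³⁺] = (Ksp/[OH⁻]^3) = 3.5×10⁻¹⁹ mol/L
For Ce₂(CO₃)₃: [Ce³⁺] = (Ksp/[CO₃²⁻]^3)^(1/2) = 8.2×10⁻¹⁷ mol/L
Since Ce(OH)₃ needs less Ce³⁺ to reach saturation, it precipitates first.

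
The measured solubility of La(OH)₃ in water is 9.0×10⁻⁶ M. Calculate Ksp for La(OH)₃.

La(OH)₃(s) ⇌ La³⁺(aq) + 3 OH⁻(aq)
If s mol/L of La(OH)₃ dissolves, [La³⁺] = s and [OH⁻] = 3s.
Ksp = [La³⁺][OH⁻]^3 = s · (3s)^3 = 27s^4
Ksp = 27 × (9.0×10⁻⁶)^4 = 1.8×10⁻¹⁹

Ksp = 1.8×10⁻¹⁹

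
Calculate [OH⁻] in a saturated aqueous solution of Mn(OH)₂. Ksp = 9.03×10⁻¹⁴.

5.65×10⁻⁵ M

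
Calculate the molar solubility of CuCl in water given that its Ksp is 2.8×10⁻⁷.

CuCl(s) ⇌ Cu⁺(aq) + Cl⁻(aq)
Call the molar solubility s, so that [Cu⁺] = s and [Cl⁻] = s.
Ksp = [Cu⁺][Cl⁻] = s · s = s^2
s^2 = 2.8×10⁻⁷
s = (2.8×10⁻⁷)^(1/2) = 5.3×10⁻⁴ M

5.3×10⁻⁴ M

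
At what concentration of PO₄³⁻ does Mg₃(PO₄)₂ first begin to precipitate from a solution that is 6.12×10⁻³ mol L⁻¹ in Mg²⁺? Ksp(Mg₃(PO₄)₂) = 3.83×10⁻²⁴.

Precipitation of each salt begins when its ion product equals Ksp.
Mg₃(PO₄)₂(s) ⇌ 3 Mg²⁺(aq) + 2 PO₄³⁻(aq)
Ksp = [Mg²⁺]^3[PO₄³⁻]^2 = [PO₄³⁻]^2(6.12×10⁻³)^3
[PO₄³⁻]^2 = 3.83×10⁻²⁴ / (6.12×10⁻³)^3 = 1.67×10⁻¹⁷
[PO₄³⁻] = 4.09×10⁻⁹ mol L⁻¹

4.09×10⁻⁹ M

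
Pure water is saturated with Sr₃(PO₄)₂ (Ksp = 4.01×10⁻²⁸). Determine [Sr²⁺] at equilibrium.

Sr₃(PO₄)₂(s) ⇌ 3 Sr²⁺(aq) + 2 PO₄³⁻(aq)
For each mole of Sr₃(PO₄)₂ that dissolves per liter, [Sr²⁺] = 3s and [PO₄³⁻] = 2s; let s denote this solubility.
Ksp = [Sr²⁺]^3[PO₄³⁻]^2 = (3s)^3 · (2s)^2 = 108s^5 = 4.01×10⁻²⁸
s = 1.30×10⁻⁶ M
[Sr²⁺] = 3s = 3.90×10⁻⁶ M

3.90×10⁻⁶ M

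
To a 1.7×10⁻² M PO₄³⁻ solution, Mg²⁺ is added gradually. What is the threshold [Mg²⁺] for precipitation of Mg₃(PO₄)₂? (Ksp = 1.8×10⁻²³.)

4.0×10⁻⁷ M

A salt starts to precipitate once the ion product Q reaches its Ksp.
Mg₃(PO₄)₂(s) ⇌ 3 Mg²⁺(aq) + 2 PO₄³⁻(aq)
Ksp = [Mg²⁺]^3[PO₄³⁻]^2 = [Mg²⁺]^3(1.7×10⁻²)^2
[Mg²⁺]^3 = 1.8×10⁻²³ / (1.7×10⁻²)^2 = 6.2×10⁻²⁰
[Mg²⁺] = 4.0×10⁻⁷ M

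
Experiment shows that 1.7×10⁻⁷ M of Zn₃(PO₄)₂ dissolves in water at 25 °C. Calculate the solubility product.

Ksp = 1.5×10⁻³²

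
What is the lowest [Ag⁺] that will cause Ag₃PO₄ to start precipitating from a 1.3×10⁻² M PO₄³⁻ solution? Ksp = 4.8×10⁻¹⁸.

The threshold for precipitation is Q = Ksp.
Ag₃PO₄(s) ⇌ 3 Ag⁺(aq) + PO₄³⁻(aq)
Ksp = [Ag⁺]^3[PO₄³⁻] = [Ag⁺]^3(1.3×10⁻²)
[Ag⁺]^3 = 4.8×10⁻¹⁸ / (1.3×10⁻²) = 3.7×10⁻¹⁶
[Ag⁺] = 7.2×10⁻⁶ M

7.2×10⁻⁶ M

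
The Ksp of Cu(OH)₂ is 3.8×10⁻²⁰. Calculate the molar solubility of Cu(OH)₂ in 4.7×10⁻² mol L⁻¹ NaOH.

1.7×10⁻¹⁷ M

Cu(OH)₂(s) ⇌ Cu²⁺(aq) + 2 OH⁻(aq)
The solution already contains OH⁻ at 4.7×10⁻² mol L⁻¹. Let s be the molar solubility of Cu(OH)₂.
[OH⁻] ≈ 4.7×10⁻² mol L⁻¹ (common ion dominates); [Cu²⁺] = s.
Ksp = [Cu²⁺][OH⁻]^2 = s(4.7×10⁻²)^2
s = 3.8×10⁻²⁰ / (4.7×10⁻²)^2 = 1.7×10⁻¹⁷
s = 1.7×10⁻¹⁷ mol L⁻¹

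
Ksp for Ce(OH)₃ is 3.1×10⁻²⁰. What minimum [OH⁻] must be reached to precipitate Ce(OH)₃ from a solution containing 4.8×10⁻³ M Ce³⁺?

1.9×10⁻⁶ M

A salt starts to precipitate once the ion product Q reaches its Ksp.
Ce(OH)₃(s) ⇌ Ce³⁺(aq) + 3 OH⁻(aq)
Ksp = [Ce³⁺][OH⁻]^3 = [OH⁻]^3(4.8×10⁻³)
[OH⁻]^3 = 3.1×10⁻²⁰ / (4.8×10⁻³) = 6.5×10⁻¹⁸
[OH⁻] = 1.9×10⁻⁶ M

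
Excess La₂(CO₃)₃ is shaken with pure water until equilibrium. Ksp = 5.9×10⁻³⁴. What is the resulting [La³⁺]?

La₂(CO₃)₃(s) ⇌ 2 La³⁺(aq) + 3 CO₃²⁻(aq)
For each mole of La₂(CO₃)₃ that dissolves per liter, [La³⁺] = 2s and [CO₃²⁻] = 3s; let s denote this solubility.
Ksp = [La³⁺]^2[CO₃²⁻]^3 = (2s)^2 · (3s)^3 = 108s^5 = 5.9×10⁻³⁴
s = 8.9×10⁻⁸ mol L⁻¹
[La³⁺] = 2s = 1.8×10⁻⁷ mol L⁻¹

1.8×10⁻⁷ M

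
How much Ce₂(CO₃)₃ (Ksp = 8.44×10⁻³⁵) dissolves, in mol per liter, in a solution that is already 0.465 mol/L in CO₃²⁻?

1.45×10⁻¹⁷ M

Ce₂(CO₃)₃(s) ⇌ 2 Ce³⁺(aq) + 3 CO₃²⁻(aq)
With CO₃²⁻ already at 0.465 mol/L and s small, take [CO₃²⁻] ≈ 0.465 mol/L and [Ce³⁺] = 2s.
Ksp = [Ce³⁺]^2[CO₃²⁻]^3 = (2s)^2(0.465)^3
(2s)^2 = 8.44×10⁻³⁵ / (0.465)^3 = 8.39×10⁻³⁴
s = 1.45×10⁻¹⁷ mol/L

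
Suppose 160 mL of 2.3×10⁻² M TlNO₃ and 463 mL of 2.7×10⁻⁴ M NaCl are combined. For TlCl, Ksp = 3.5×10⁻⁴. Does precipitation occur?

No

Total volume after mixing = 160 + 463 = 623 mL.
[Tl⁺] = (2.3×10⁻²)(160)/623 = 5.9×10⁻³ M
[Cl⁻] = (2.7×10⁻⁴)(463)/623 = 2.0×10⁻⁴ M
Q = [Tl⁺][Cl⁻] = 1.2×10⁻⁶
Q = 1.2×10⁻⁶ < Ksp = 3.5×10⁻⁴, so the solution is unsaturated and no precipitate forms.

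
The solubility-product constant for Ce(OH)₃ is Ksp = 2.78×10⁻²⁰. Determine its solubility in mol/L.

5.66×10⁻⁶ M

Ce(OH)₃(s) ⇌ Ce³⁺(aq) + 3 OH⁻(aq)
For each mole of Ce(OH)₃ that dissolves per liter, [Ce³⁺] = s and [OH⁻] = 3s; let s denote this solubility.
Ksp = [Ce³⁺][OH⁻]^3 = s · (3s)^3 = 27s^4
27s^4 = 2.78×10⁻²⁰  ⇒  s^4 = 1.03×10⁻²¹
Taking the 4th root, s = 5.66×10⁻⁶ mol/L.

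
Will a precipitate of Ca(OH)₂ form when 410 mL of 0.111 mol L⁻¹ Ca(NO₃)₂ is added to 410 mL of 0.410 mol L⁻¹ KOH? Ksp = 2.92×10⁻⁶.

Total volume after mixing = 410 + 410 = 820 mL.
[Ca²⁺] = (0.111)(410)/820 = 5.55×10⁻² mol L⁻¹
[OH⁻] = (0.410)(410)/820 = 0.205 mol L⁻¹
Q = [Ca²⁺][OH⁻]^2 = 2.33×10⁻³
Q = 2.33×10⁻³ > Ksp = 2.92×10⁻⁶, so the solution is supersaturated and Ca(OH)₂ precipitates.

Yes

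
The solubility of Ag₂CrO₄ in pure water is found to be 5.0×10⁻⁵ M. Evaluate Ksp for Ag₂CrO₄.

Ag₂CrO₄(s) ⇌ 2 Ag⁺(aq) + CrO₄²⁻(aq)
Let s be the molar solubility. Then [Ag⁺] = 2s and [CrO₄²⁻] = s.
Ksp = [Ag⁺]^2[CrO₄²⁻] = (2s)^2 · s = 4s^3
Ksp = 4 × (5.0×10⁻⁵)^3 = 5.0×10⁻¹³

Ksp = 5.0×10⁻¹³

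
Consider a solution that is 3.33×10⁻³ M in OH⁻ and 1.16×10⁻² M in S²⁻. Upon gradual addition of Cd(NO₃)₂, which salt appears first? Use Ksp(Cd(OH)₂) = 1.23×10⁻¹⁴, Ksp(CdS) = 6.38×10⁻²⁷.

CdS

Each salt precipitates once Q = Ksp for that salt.
For Cd(OH)₂: [Cd²⁺] = (Ksp/[OH⁻]^2) = 1.11×10⁻⁹ M
For CdS: [Cd²⁺] = (Ksp/[S²⁻]) = 5.50×10⁻²⁵ M
Since CdS needs less Cd²⁺ to reach saturation, it precipitates first.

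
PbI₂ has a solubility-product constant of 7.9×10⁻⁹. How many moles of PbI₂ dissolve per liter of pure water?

1.3×10⁻³ M

PbI₂(s) ⇌ Pb²⁺(aq) + 2 I⁻(aq)
For each mole of PbI₂ that dissolves per liter, [Pb²⁺] = s and [I⁻] = 2s; let s denote this solubility.
Ksp = [Pb²⁺][I⁻]^2 = s · (2s)^2 = 4s^3
4s^3 = 7.9×10⁻⁹  ⇒  s^3 = 2.0×10⁻⁹
Taking the 3rd root, s = 1.3×10⁻³ mol L⁻¹.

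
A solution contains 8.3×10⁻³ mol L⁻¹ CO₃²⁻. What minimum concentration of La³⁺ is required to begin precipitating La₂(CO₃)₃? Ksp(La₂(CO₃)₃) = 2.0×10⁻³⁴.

Precipitation begins when Q = Ksp.
La₂(CO₃)₃(s) ⇌ 2 La³⁺(aq) + 3 CO₃²⁻(aq)
Ksp = [La³⁺]^2[CO₃²⁻]^3 = [La³⁺]^2(8.3×10⁻³)^3
[La³⁺]^2 = 2.0×10⁻³⁴ / (8.3×10⁻³)^3 = 3.5×10⁻²⁸
[La³⁺] = 1.9×10⁻¹⁴ mol L⁻¹

1.9×10⁻¹⁴ M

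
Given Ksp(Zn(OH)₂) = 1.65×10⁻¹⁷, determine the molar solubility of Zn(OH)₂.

1.60×10⁻⁶ M

Zn(OH)₂(s) ⇌ Zn²⁺(aq) + 2 OH⁻(aq)
Call the molar solubility s, so that [Zn²⁺] = s and [OH⁻] = 2s.
Ksp = [Zn²⁺][OH⁻]^2 = s · (2s)^2 = 4s^3
4s^3 = 1.65×10⁻¹⁷  ⇒  s^3 = 4.13×10⁻¹⁸
Taking the 3rd root, s = 1.60×10⁻⁶ mol L⁻¹.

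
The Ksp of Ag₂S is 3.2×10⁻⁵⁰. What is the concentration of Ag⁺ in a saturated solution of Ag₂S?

Ag₂S(s) ⇌ 2 Ag⁺(aq) + S²⁻(aq)
If s mol/L of Ag₂S dissolves, [Ag⁺] = 2s and [S²⁻] = s.
Ksp = [Ag⁺]^2[S²⁻] = (2s)^2 · s = 4s^3 = 3.2×10⁻⁵⁰
s = 2.0×10⁻¹⁷ mol/L
[Ag⁺] = 2s = 4.0×10⁻¹⁷ mol/L

4.0×10⁻¹⁷ M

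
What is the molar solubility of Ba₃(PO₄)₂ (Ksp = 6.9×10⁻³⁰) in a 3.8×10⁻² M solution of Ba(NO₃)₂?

1.8×10⁻¹³ M

Ba₃(PO₄)₂(s) ⇌ 3 Ba²⁺(aq) + 2 PO₄³⁻(aq)
The solution already contains Ba²⁺ at 3.8×10⁻² M. Let s be the molar solubility of Ba₃(PO₄)₂.
[Ba²⁺] ≈ 3.8×10⁻² M (common ion dominates); [PO₄³⁻] = 2s.
Ksp = [Ba²⁺]^3[PO₄³⁻]^2 = (3.8×10⁻²)^3(2s)^2
(2s)^2 = 6.9×10⁻³⁰ / (3.8×10⁻²)^3 = 1.3×10⁻²⁵
s = 1.8×10⁻¹³ M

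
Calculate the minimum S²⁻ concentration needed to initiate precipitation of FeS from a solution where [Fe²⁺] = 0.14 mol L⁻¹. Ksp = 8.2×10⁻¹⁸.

A salt starts to precipitate once the ion product Q reaches its Ksp.
FeS(s) ⇌ Fe²⁺(aq) + S²⁻(aq)
Ksp = [Fe²⁺][S²⁻] = [S²⁻](0.14)
[S²⁻] = 8.2×10⁻¹⁸ / (0.14) = 5.9×10⁻¹⁷
[S²⁻] = 5.9×10⁻¹⁷ mol L⁻¹

5.9×10⁻¹⁷ M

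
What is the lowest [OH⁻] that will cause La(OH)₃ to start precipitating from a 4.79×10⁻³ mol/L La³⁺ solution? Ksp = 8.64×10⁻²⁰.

A salt starts to precipitate once the ion product Q reaches its Ksp.
La(OH)₃(s) ⇌ La³⁺(aq) + 3 OH⁻(aq)
Ksp = [La³⁺][OH⁻]^3 = [OH⁻]^3(4.79×10⁻³)
[OH⁻]^3 = 8.64×10⁻²⁰ / (4.79×10⁻³) = 1.80×10⁻¹⁷
[OH⁻] = 2.62×10⁻⁶ mol/L

2.62×10⁻⁶ M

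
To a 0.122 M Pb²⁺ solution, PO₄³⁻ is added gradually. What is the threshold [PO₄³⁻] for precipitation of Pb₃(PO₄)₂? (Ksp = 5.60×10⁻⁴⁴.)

Each salt precipitates once Q = Ksp for that salt.
Pb₃(PO₄)₂(s) ⇌ 3 Pb²⁺(aq) + 2 PO₄³⁻(aq)
Ksp = [Pb²⁺]^3[PO₄³⁻]^2 = [PO₄³⁻]^2(0.122)^3
[PO₄³⁻]^2 = 5.60×10⁻⁴⁴ / (0.122)^3 = 3.08×10⁻⁴¹
[PO₄³⁻] = 5.55×10⁻²¹ M

5.55×10⁻²¹ M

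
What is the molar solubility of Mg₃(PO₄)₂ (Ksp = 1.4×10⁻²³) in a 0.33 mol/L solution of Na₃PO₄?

1.7×10⁻⁸ M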